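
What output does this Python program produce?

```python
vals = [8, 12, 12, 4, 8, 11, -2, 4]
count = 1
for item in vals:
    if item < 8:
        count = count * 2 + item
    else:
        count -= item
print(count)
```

-308

item=8: not <8, count = 1-8 = -7
item=12: not <8, count = (-7)-12 = -19
item=12: not <8, count = (-19)-12 = -31
item=4: <8, count = (-31)*2+4 = -58
item=8: not <8, count = (-58)-8 = -66
item=11: not <8, count = (-66)-11 = -77
item=-2: <8, count = (-77)*2+(-2) = -156
item=4: <8, count = (-156)*2+4 = -308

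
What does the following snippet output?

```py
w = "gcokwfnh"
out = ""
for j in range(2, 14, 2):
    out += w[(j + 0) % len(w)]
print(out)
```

j=2: add w[2]='o' → 'o'
j=4: add w[4]='w' → 'ow'
j=6: add w[6]='n' → 'own'
j=8: add w[0]='g' → 'owng'
j=10: add w[2]='o' → 'owngo'
j=12: add w[4]='w' → 'owngow'

owngow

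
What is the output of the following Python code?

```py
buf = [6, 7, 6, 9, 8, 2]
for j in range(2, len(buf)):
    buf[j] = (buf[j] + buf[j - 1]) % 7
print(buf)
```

j=2: buf[2] = (6+7)%7 = 6 → [6, 7, 6, 9, 8, 2]
j=3: buf[3] = (9+6)%7 = 1 → [6, 7, 6, 1, 8, 2]
j=4: buf[4] = (8+1)%7 = 2 → [6, 7, 6, 1, 2, 2]
j=5: buf[5] = (2+2)%7 = 4 → [6, 7, 6, 1, 2, 4]

[6, 7, 6, 1, 2, 4]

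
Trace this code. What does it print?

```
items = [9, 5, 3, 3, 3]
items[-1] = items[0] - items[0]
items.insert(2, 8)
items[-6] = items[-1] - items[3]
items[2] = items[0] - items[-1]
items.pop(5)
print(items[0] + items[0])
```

items[-1] = items[0]-items[0] = 9-9 = 0 → [9, 5, 3, 3, 0]
insert 8 at 2 → [9, 5, 8, 3, 3, 0]
items[-6] = items[-1]-items[3] = 0-3 = -3 → [-3, 5, 8, 3, 3, 0]
items[2] = items[0]-items[-1] = (-3)-0 = -3 → [-3, 5, -3, 3, 3, 0]
pop(5) removes 0 → [-3, 5, -3, 3, 3]
items[0]+items[0] = (-3)+(-3) = -6

-6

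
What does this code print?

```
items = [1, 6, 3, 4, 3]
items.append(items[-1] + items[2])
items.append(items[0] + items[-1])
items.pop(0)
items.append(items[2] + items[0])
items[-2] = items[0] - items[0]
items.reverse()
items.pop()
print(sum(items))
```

26

append items[-1]+items[2] = 3+3 = 6 → [1, 6, 3, 4, 3, 6]
append items[0]+items[-1] = 1+6 = 7 → [1, 6, 3, 4, 3, 6, 7]
pop(0) removes 1 → [6, 3, 4, 3, 6, 7]
append items[2]+items[0] = 4+6 = 10 → [6, 3, 4, 3, 6, 7, 10]
items[-2] = items[0]-items[0] = 6-6 = 0 → [6, 3, 4, 3, 6, 0, 10]
reverse → [10, 0, 6, 3, 4, 3, 6]
pop() removes 6 → [10, 0, 6, 3, 4, 3]
sum = 26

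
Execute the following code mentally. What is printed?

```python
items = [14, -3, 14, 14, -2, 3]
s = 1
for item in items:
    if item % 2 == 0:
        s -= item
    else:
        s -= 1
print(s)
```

-41

item=14: even, s = 1-14 = -13
item=-3: not even, s = (-13)-1 = -14
item=14: even, s = (-14)-14 = -28
item=14: even, s = (-28)-14 = -42
item=-2: even, s = (-42)-(-2) = -40
item=3: not even, s = (-40)-1 = -41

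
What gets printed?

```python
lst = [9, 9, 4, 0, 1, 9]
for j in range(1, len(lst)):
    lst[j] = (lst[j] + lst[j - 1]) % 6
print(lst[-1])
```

j=1: lst[1] = (9+9)%6 = 0 → [9, 0, 4, 0, 1, 9]
j=2: lst[2] = (4+0)%6 = 4 → [9, 0, 4, 0, 1, 9]
j=3: lst[3] = (0+4)%6 = 4 → [9, 0, 4, 4, 1, 9]
j=4: lst[4] = (1+4)%6 = 5 → [9, 0, 4, 4, 5, 9]
j=5: lst[5] = (9+5)%6 = 2 → [9, 0, 4, 4, 5, 2]

2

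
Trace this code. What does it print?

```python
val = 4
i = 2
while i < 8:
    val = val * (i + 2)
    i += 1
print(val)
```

241920

i=2: val = 4*4 = 16
i=3: val = 16*5 = 80
i=4: val = 80*6 = 480
i=5: val = 480*7 = 3360
i=6: val = 3360*8 = 26880
i=7: val = 26880*9 = 241920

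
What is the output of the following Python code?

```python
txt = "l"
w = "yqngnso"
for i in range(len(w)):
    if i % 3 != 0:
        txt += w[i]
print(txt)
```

lqnns

i=0: skip
i=1: add 'q' → 'lq'
i=2: add 'n' → 'lqn'
i=3: skip
i=4: add 'n' → 'lqnn'
i=5: add 's' → 'lqnns'
i=6: skip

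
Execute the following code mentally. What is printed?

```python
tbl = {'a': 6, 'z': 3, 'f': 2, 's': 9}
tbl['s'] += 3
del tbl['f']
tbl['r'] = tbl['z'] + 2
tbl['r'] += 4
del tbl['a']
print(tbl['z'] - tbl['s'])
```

tbl['s'] = 9+3 = 12 → {'a': 6, 'z': 3, 'f': 2, 's': 12}
del 'f' → {'a': 6, 'z': 3, 's': 12}
tbl['r'] = tbl['z']+2 = 5 → {'a': 6, 'z': 3, 's': 12, 'r': 5}
tbl['r'] = 5+4 = 9 → {'a': 6, 'z': 3, 's': 12, 'r': 9}
del 'a' → {'z': 3, 's': 12, 'r': 9}
tbl['z']-tbl['s'] = 3-12 = -9

-9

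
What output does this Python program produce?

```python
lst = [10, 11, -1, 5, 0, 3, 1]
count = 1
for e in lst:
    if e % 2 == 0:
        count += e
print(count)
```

11

e=10: even, count = 1+10 = 11
e=11: not even
e=-1: not even
e=5: not even
e=0: even, count = 11+0 = 11
e=3: not even
e=1: not even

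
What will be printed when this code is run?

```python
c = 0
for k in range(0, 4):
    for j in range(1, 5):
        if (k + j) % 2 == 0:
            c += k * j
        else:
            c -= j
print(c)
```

k=0,j=1: odd sum, c = 0-1 = -1
k=0,j=2: even sum, c = (-1)+0 = -1
k=0,j=3: odd sum, c = (-1)-3 = -4
k=0,j=4: even sum, c = (-4)+0 = -4
k=1,j=1: even sum, c = (-4)+1 = -3
k=1,j=2: odd sum, c = (-3)-2 = -5
k=1,j=3: even sum, c = (-5)+3 = -2
k=1,j=4: odd sum, c = (-2)-4 = -6
k=2,j=1: odd sum, c = (-6)-1 = -7
k=2,j=2: even sum, c = (-7)+4 = -3
k=2,j=3: odd sum, c = (-3)-3 = -6
k=2,j=4: even sum, c = (-6)+8 = 2
k=3,j=1: even sum, c = 2+3 = 5
k=3,j=2: odd sum, c = 5-2 = 3
k=3,j=3: even sum, c = 3+9 = 12
k=3,j=4: odd sum, c = 12-4 = 8

8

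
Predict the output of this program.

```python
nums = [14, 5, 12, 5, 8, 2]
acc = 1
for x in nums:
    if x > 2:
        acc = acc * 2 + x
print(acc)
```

362

x=14: >2, acc = 1*2+14 = 16
x=5: >2, acc = 16*2+5 = 37
x=12: >2, acc = 37*2+12 = 86
x=5: >2, acc = 86*2+5 = 177
x=8: >2, acc = 177*2+8 = 362
x=2: not >2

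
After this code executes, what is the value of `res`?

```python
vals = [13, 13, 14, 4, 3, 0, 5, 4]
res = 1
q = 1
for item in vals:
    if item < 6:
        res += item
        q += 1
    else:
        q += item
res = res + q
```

63

item=13: not <6; q=14
item=13: not <6; q=27
item=14: not <6; q=41
item=4: <6, res = 1+4 = 5; q=42
item=3: <6, res = 5+3 = 8; q=43
item=0: <6, res = 8+0 = 8; q=44
item=5: <6, res = 8+5 = 13; q=45
item=4: <6, res = 13+4 = 17; q=46
res+q = 17+46 = 63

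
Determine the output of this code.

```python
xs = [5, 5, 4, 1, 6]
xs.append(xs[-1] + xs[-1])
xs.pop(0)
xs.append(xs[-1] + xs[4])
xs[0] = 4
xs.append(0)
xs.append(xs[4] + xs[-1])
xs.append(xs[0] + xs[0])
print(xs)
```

[4, 4, 1, 6, 12, 24, 0, 12, 8]

append xs[-1]+xs[-1] = 6+6 = 12 → [5, 5, 4, 1, 6, 12]
pop(0) removes 5 → [5, 4, 1, 6, 12]
append xs[-1]+xs[4] = 12+12 = 24 → [5, 4, 1, 6, 12, 24]
xs[0] = 4 → [4, 4, 1, 6, 12, 24]
append 0 → [4, 4, 1, 6, 12, 24, 0]
append xs[4]+xs[-1] = 12+0 = 12 → [4, 4, 1, 6, 12, 24, 0, 12]
append xs[0]+xs[0] = 4+4 = 8 → [4, 4, 1, 6, 12, 24, 0, 12, 8]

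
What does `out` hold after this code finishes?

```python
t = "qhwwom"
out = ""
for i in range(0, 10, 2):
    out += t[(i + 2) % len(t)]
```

i=0: add t[2]='w' → 'w'
i=2: add t[4]='o' → 'wo'
i=4: add t[0]='q' → 'woq'
i=6: add t[2]='w' → 'woqw'
i=8: add t[4]='o' → 'woqwo'

'woqwo'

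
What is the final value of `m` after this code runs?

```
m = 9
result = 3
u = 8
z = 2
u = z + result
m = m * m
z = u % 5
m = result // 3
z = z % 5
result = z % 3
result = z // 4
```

u = 2+3 = 5
m = 9*9 = 81
z = 5%5 = 0
m = 3//3 = 1
z = 0%5 = 0
result = 0%3 = 0
result = 0//4 = 0

1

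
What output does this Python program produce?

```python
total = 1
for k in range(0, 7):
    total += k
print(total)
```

22

k=0: total = 1+0 = 1
k=1: total = 1+1 = 2
k=2: total = 2+2 = 4
k=3: total = 4+3 = 7
k=4: total = 7+4 = 11
k=5: total = 11+5 = 16
k=6: total = 16+6 = 22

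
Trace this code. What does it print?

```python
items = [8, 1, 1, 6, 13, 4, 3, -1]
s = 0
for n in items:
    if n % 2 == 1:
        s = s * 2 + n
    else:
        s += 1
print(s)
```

125

n=8: not odd, s = 0+1 = 1
n=1: odd, s = 1*2+1 = 3
n=1: odd, s = 3*2+1 = 7
n=6: not odd, s = 7+1 = 8
n=13: odd, s = 8*2+13 = 29
n=4: not odd, s = 29+1 = 30
n=3: odd, s = 30*2+3 = 63
n=-1: odd, s = 63*2+(-1) = 125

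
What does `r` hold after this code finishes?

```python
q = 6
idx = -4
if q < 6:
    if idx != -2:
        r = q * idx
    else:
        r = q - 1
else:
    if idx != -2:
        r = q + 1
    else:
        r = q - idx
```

7

q=6, idx=-4
q < 6 is False; idx != -2 is True
→ r = q + 1 = 7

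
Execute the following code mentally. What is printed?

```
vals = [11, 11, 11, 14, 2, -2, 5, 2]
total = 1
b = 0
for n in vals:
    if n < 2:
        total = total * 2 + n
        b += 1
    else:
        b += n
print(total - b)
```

n=11: not <2; b=11
n=11: not <2; b=22
n=11: not <2; b=33
n=14: not <2; b=47
n=2: not <2; b=49
n=-2: <2, total = 1*2+(-2) = 0; b=50
n=5: not <2; b=55
n=2: not <2; b=57
total-b = 0-57 = -57

-57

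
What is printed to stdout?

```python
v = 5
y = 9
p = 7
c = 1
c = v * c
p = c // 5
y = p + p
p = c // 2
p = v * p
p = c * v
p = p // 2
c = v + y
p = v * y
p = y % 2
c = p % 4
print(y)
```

2

c = 5*1 = 5
p = 5//5 = 1
y = 1+1 = 2
p = 5//2 = 2
p = 5*2 = 10
p = 5*5 = 25
p = 25//2 = 12
c = 5+2 = 7
p = 5*2 = 10
p = 2%2 = 0
c = 0%4 = 0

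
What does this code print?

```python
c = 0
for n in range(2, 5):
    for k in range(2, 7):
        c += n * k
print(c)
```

n=2,k=2: c = 0+4 = 4
n=2,k=3: c = 4+6 = 10
n=2,k=4: c = 10+8 = 18
n=2,k=5: c = 18+10 = 28
n=2,k=6: c = 28+12 = 40
n=3,k=2: c = 40+6 = 46
n=3,k=3: c = 46+9 = 55
n=3,k=4: c = 55+12 = 67
n=3,k=5: c = 67+15 = 82
n=3,k=6: c = 82+18 = 100
n=4,k=2: c = 100+8 = 108
n=4,k=3: c = 108+12 = 120
n=4,k=4: c = 120+16 = 136
n=4,k=5: c = 136+20 = 156
n=4,k=6: c = 156+24 = 180

180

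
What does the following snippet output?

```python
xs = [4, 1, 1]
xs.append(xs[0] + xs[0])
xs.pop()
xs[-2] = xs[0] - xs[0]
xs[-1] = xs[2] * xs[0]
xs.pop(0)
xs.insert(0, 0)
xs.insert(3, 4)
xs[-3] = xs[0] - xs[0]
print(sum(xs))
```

8

append xs[0]+xs[0] = 4+4 = 8 → [4, 1, 1, 8]
pop() removes 8 → [4, 1, 1]
xs[-2] = xs[0]-xs[0] = 4-4 = 0 → [4, 0, 1]
xs[-1] = xs[2]*xs[0] = 1*4 = 4 → [4, 0, 4]
pop(0) removes 4 → [0, 4]
insert 0 at 0 → [0, 0, 4]
insert 4 at 3 → [0, 0, 4, 4]
xs[-3] = xs[0]-xs[0] = 0-0 = 0 → [0, 0, 4, 4]
sum = 8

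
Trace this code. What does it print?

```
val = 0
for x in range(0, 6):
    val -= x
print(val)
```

-15

x=0: val = 0-0 = 0
x=1: val = 0-1 = -1
x=2: val = (-1)-2 = -3
x=3: val = (-3)-3 = -6
x=4: val = (-6)-4 = -10
x=5: val = (-10)-5 = -15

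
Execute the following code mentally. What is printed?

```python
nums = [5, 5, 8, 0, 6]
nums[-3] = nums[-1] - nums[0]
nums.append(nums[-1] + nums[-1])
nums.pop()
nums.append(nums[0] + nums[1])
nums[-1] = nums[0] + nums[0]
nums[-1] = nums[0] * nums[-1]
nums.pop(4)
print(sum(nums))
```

61

nums[-3] = nums[-1]-nums[0] = 6-5 = 1 → [5, 5, 1, 0, 6]
append nums[-1]+nums[-1] = 6+6 = 12 → [5, 5, 1, 0, 6, 12]
pop() removes 12 → [5, 5, 1, 0, 6]
append nums[0]+nums[1] = 5+5 = 10 → [5, 5, 1, 0, 6, 10]
nums[-1] = nums[0]+nums[0] = 5+5 = 10 → [5, 5, 1, 0, 6, 10]
nums[-1] = nums[0]*nums[-1] = 5*10 = 50 → [5, 5, 1, 0, 6, 50]
pop(4) removes 6 → [5, 5, 1, 0, 50]
sum = 61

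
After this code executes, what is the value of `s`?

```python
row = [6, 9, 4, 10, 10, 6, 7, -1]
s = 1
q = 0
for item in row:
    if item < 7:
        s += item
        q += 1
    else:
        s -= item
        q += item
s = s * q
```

item=6: <7, s = 1+6 = 7; q=1
item=9: not <7, s = 7-9 = -2; q=10
item=4: <7, s = (-2)+4 = 2; q=11
item=10: not <7, s = 2-10 = -8; q=21
item=10: not <7, s = (-8)-10 = -18; q=31
item=6: <7, s = (-18)+6 = -12; q=32
item=7: not <7, s = (-12)-7 = -19; q=39
item=-1: <7, s = (-19)+(-1) = -20; q=40
s*q = (-20)*40 = -800

-800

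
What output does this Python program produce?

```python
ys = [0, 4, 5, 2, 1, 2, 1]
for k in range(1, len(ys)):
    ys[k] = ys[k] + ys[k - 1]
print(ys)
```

k=1: ys[1] = 4+0 = 4 → [0, 4, 5, 2, 1, 2, 1]
k=2: ys[2] = 5+4 = 9 → [0, 4, 9, 2, 1, 2, 1]
k=3: ys[3] = 2+9 = 11 → [0, 4, 9, 11, 1, 2, 1]
k=4: ys[4] = 1+11 = 12 → [0, 4, 9, 11, 12, 2, 1]
k=5: ys[5] = 2+12 = 14 → [0, 4, 9, 11, 12, 14, 1]
k=6: ys[6] = 1+14 = 15 → [0, 4, 9, 11, 12, 14, 15]

[0, 4, 9, 11, 12, 14, 15]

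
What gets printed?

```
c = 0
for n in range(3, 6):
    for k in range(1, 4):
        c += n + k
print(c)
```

n=3,k=1: c = 0+4 = 4
n=3,k=2: c = 4+5 = 9
n=3,k=3: c = 9+6 = 15
n=4,k=1: c = 15+5 = 20
n=4,k=2: c = 20+6 = 26
n=4,k=3: c = 26+7 = 33
n=5,k=1: c = 33+6 = 39
n=5,k=2: c = 39+7 = 46
n=5,k=3: c = 46+8 = 54

54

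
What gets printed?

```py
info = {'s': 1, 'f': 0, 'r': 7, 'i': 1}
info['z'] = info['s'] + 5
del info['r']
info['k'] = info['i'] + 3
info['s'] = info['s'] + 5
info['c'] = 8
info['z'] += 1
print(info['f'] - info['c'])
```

info['z'] = info['s']+5 = 6 → {'s': 1, 'f': 0, 'r': 7, 'i': 1, 'z': 6}
del 'r' → {'s': 1, 'f': 0, 'i': 1, 'z': 6}
info['k'] = info['i']+3 = 4 → {'s': 1, 'f': 0, 'i': 1, 'z': 6, 'k': 4}
info['s'] = info['s']+5 = 6 → {'s': 6, 'f': 0, 'i': 1, 'z': 6, 'k': 4}
info['c'] = 8 → {'s': 6, 'f': 0, 'i': 1, 'z': 6, 'k': 4, 'c': 8}
info['z'] = 6+1 = 7 → {'s': 6, 'f': 0, 'i': 1, 'z': 7, 'k': 4, 'c': 8}
info['f']-info['c'] = 0-8 = -8

-8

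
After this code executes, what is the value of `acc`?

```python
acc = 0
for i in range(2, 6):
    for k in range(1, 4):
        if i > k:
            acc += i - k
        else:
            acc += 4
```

31

i=2,k=1: 2>1, acc = 0+1 = 1
i=2,k=2: not 2>2, acc = 1+4 = 5
i=2,k=3: not 2>3, acc = 5+4 = 9
i=3,k=1: 3>1, acc = 9+2 = 11
i=3,k=2: 3>2, acc = 11+1 = 12
i=3,k=3: not 3>3, acc = 12+4 = 16
i=4,k=1: 4>1, acc = 16+3 = 19
i=4,k=2: 4>2, acc = 19+2 = 21
i=4,k=3: 4>3, acc = 21+1 = 22
i=5,k=1: 5>1, acc = 22+4 = 26
i=5,k=2: 5>2, acc = 26+3 = 29
i=5,k=3: 5>3, acc = 29+2 = 31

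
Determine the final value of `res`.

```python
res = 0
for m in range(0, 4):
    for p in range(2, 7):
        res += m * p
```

120

m=0,p=2: res = 0+0 = 0
m=0,p=3: res = 0+0 = 0
m=0,p=4: res = 0+0 = 0
m=0,p=5: res = 0+0 = 0
m=0,p=6: res = 0+0 = 0
m=1,p=2: res = 0+2 = 2
m=1,p=3: res = 2+3 = 5
m=1,p=4: res = 5+4 = 9
m=1,p=5: res = 9+5 = 14
m=1,p=6: res = 14+6 = 20
m=2,p=2: res = 20+4 = 24
m=2,p=3: res = 24+6 = 30
m=2,p=4: res = 30+8 = 38
m=2,p=5: res = 38+10 = 48
m=2,p=6: res = 48+12 = 60
m=3,p=2: res = 60+6 = 66
m=3,p=3: res = 66+9 = 75
m=3,p=4: res = 75+12 = 87
m=3,p=5: res = 87+15 = 102
m=3,p=6: res = 102+18 = 120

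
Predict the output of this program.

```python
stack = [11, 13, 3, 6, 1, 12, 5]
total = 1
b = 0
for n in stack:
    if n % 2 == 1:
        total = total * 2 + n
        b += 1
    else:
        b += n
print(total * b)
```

7613

n=11: odd, total = 1*2+11 = 13; b=1
n=13: odd, total = 13*2+13 = 39; b=2
n=3: odd, total = 39*2+3 = 81; b=3
n=6: not odd; b=9
n=1: odd, total = 81*2+1 = 163; b=10
n=12: not odd; b=22
n=5: odd, total = 163*2+5 = 331; b=23
total*b = 331*23 = 7613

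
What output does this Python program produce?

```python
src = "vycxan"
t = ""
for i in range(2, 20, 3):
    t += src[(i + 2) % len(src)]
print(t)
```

i=2: add src[4]='a' → 'a'
i=5: add src[1]='y' → 'ay'
i=8: add src[4]='a' → 'aya'
i=11: add src[1]='y' → 'ayay'
i=14: add src[4]='a' → 'ayaya'
i=17: add src[1]='y' → 'ayayay'

ayayay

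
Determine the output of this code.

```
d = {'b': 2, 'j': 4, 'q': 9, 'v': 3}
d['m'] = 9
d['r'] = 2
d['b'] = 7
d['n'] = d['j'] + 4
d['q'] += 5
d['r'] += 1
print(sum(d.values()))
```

48

d['m'] = 9 → {'b': 2, 'j': 4, 'q': 9, 'v': 3, 'm': 9}
d['r'] = 2 → {'b': 2, 'j': 4, 'q': 9, 'v': 3, 'm': 9, 'r': 2}
d['b'] = 7 → {'b': 7, 'j': 4, 'q': 9, 'v': 3, 'm': 9, 'r': 2}
d['n'] = d['j']+4 = 8 → {'b': 7, 'j': 4, 'q': 9, 'v': 3, 'm': 9, 'r': 2, 'n': 8}
d['q'] = 9+5 = 14 → {'b': 7, 'j': 4, 'q': 14, 'v': 3, 'm': 9, 'r': 2, 'n': 8}
d['r'] = 2+1 = 3 → {'b': 7, 'j': 4, 'q': 14, 'v': 3, 'm': 9, 'r': 3, 'n': 8}
sum of values = 48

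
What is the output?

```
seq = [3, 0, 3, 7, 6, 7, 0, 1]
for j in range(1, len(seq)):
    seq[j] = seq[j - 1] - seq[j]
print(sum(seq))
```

-75

j=1: seq[1] = 3-0 = 3 → [3, 3, 3, 7, 6, 7, 0, 1]
j=2: seq[2] = 3-3 = 0 → [3, 3, 0, 7, 6, 7, 0, 1]
j=3: seq[3] = 0-7 = -7 → [3, 3, 0, -7, 6, 7, 0, 1]
j=4: seq[4] = (-7)-6 = -13 → [3, 3, 0, -7, -13, 7, 0, 1]
j=5: seq[5] = (-13)-7 = -20 → [3, 3, 0, -7, -13, -20, 0, 1]
j=6: seq[6] = (-20)-0 = -20 → [3, 3, 0, -7, -13, -20, -20, 1]
j=7: seq[7] = (-20)-1 = -21 → [3, 3, 0, -7, -13, -20, -20, -21]
sum = -75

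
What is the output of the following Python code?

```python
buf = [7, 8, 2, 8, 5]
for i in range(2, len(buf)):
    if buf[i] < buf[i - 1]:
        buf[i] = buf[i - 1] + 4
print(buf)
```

i=2: 2<8, buf[2] = 8+4 = 12 → [7, 8, 12, 8, 5]
i=3: 8<12, buf[3] = 12+4 = 16 → [7, 8, 12, 16, 5]
i=4: 5<16, buf[4] = 16+4 = 20 → [7, 8, 12, 16, 20]

[7, 8, 12, 16, 20]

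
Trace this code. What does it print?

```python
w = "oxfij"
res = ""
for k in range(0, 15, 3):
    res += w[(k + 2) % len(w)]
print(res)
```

foixj

k=0: add w[2]='f' → 'f'
k=3: add w[0]='o' → 'fo'
k=6: add w[3]='i' → 'foi'
k=9: add w[1]='x' → 'foix'
k=12: add w[4]='j' → 'foixj'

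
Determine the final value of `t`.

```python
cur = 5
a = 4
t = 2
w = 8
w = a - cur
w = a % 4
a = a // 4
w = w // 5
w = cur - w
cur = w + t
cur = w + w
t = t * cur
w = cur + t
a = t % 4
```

20

w = 4-5 = -1
w = 4%4 = 0
a = 4//4 = 1
w = 0//5 = 0
w = 5-0 = 5
cur = 5+2 = 7
cur = 5+5 = 10
t = 2*10 = 20
w = 10+20 = 30
a = 20%4 = 0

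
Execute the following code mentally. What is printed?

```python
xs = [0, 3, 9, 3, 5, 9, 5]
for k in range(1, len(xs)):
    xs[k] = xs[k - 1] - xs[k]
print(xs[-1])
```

k=1: xs[1] = 0-3 = -3 → [0, -3, 9, 3, 5, 9, 5]
k=2: xs[2] = (-3)-9 = -12 → [0, -3, -12, 3, 5, 9, 5]
k=3: xs[3] = (-12)-3 = -15 → [0, -3, -12, -15, 5, 9, 5]
k=4: xs[4] = (-15)-5 = -20 → [0, -3, -12, -15, -20, 9, 5]
k=5: xs[5] = (-20)-9 = -29 → [0, -3, -12, -15, -20, -29, 5]
k=6: xs[6] = (-29)-5 = -34 → [0, -3, -12, -15, -20, -29, -34]

-34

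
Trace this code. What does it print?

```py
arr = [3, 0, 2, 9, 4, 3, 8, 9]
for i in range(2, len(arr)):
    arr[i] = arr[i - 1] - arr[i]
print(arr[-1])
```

-35

i=2: arr[2] = 0-2 = -2 → [3, 0, -2, 9, 4, 3, 8, 9]
i=3: arr[3] = (-2)-9 = -11 → [3, 0, -2, -11, 4, 3, 8, 9]
i=4: arr[4] = (-11)-4 = -15 → [3, 0, -2, -11, -15, 3, 8, 9]
i=5: arr[5] = (-15)-3 = -18 → [3, 0, -2, -11, -15, -18, 8, 9]
i=6: arr[6] = (-18)-8 = -26 → [3, 0, -2, -11, -15, -18, -26, 9]
i=7: arr[7] = (-26)-9 = -35 → [3, 0, -2, -11, -15, -18, -26, -35]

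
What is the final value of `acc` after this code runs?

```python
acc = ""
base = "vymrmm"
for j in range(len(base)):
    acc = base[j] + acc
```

'mmrmyv'

j=0: prepend 'v' → 'v'
j=1: prepend 'y' → 'yv'
j=2: prepend 'm' → 'myv'
j=3: prepend 'r' → 'rmyv'
j=4: prepend 'm' → 'mrmyv'
j=5: prepend 'm' → 'mmrmyv'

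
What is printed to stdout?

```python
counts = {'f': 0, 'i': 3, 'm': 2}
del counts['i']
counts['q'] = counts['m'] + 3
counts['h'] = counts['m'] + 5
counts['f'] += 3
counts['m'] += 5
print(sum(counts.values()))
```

del 'i' → {'f': 0, 'm': 2}
counts['q'] = counts['m']+3 = 5 → {'f': 0, 'm': 2, 'q': 5}
counts['h'] = counts['m']+5 = 7 → {'f': 0, 'm': 2, 'q': 5, 'h': 7}
counts['f'] = 0+3 = 3 → {'f': 3, 'm': 2, 'q': 5, 'h': 7}
counts['m'] = 2+5 = 7 → {'f': 3, 'm': 7, 'q': 5, 'h': 7}
sum of values = 22

22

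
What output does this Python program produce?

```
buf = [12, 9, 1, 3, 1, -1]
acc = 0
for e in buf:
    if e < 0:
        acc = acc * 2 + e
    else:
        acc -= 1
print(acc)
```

e=12: not <0, acc = 0-1 = -1
e=9: not <0, acc = (-1)-1 = -2
e=1: not <0, acc = (-2)-1 = -3
e=3: not <0, acc = (-3)-1 = -4
e=1: not <0, acc = (-4)-1 = -5
e=-1: <0, acc = (-5)*2+(-1) = -11

-11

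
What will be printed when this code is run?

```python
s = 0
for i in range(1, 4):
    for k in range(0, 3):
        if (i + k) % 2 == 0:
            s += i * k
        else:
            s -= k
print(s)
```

i=1,k=0: odd sum, s = 0-0 = 0
i=1,k=1: even sum, s = 0+1 = 1
i=1,k=2: odd sum, s = 1-2 = -1
i=2,k=0: even sum, s = (-1)+0 = -1
i=2,k=1: odd sum, s = (-1)-1 = -2
i=2,k=2: even sum, s = (-2)+4 = 2
i=3,k=0: odd sum, s = 2-0 = 2
i=3,k=1: even sum, s = 2+3 = 5
i=3,k=2: odd sum, s = 5-2 = 3

3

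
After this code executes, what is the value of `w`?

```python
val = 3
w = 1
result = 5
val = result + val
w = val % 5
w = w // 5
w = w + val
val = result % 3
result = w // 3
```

val = 5+3 = 8
w = 8%5 = 3
w = 3//5 = 0
w = 0+8 = 8
val = 5%3 = 2
result = 8//3 = 2

8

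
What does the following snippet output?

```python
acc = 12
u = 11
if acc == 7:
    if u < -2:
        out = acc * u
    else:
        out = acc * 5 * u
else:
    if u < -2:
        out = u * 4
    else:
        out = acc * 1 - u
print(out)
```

1

acc=12, u=11
acc == 7 is False; u < -2 is False
→ out = acc * 1 - u = 1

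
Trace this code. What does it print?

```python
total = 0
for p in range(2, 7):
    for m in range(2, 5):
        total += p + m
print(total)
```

p=2,m=2: total = 0+4 = 4
p=2,m=3: total = 4+5 = 9
p=2,m=4: total = 9+6 = 15
p=3,m=2: total = 15+5 = 20
p=3,m=3: total = 20+6 = 26
p=3,m=4: total = 26+7 = 33
p=4,m=2: total = 33+6 = 39
p=4,m=3: total = 39+7 = 46
p=4,m=4: total = 46+8 = 54
p=5,m=2: total = 54+7 = 61
p=5,m=3: total = 61+8 = 69
p=5,m=4: total = 69+9 = 78
p=6,m=2: total = 78+8 = 86
p=6,m=3: total = 86+9 = 95
p=6,m=4: total = 95+10 = 105

105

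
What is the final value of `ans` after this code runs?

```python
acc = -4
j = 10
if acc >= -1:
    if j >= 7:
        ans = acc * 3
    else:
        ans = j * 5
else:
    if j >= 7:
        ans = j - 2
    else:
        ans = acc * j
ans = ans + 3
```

11

acc=-4, j=10
acc >= -1 is False; j >= 7 is True
→ ans = j - 2 = 8
ans = 8+3 = 11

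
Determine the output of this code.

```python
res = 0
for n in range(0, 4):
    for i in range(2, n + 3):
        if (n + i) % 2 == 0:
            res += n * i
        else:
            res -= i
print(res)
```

n=0,i=2: even sum, res = 0+0 = 0
n=1,i=2: odd sum, res = 0-2 = -2
n=1,i=3: even sum, res = (-2)+3 = 1
n=2,i=2: even sum, res = 1+4 = 5
n=2,i=3: odd sum, res = 5-3 = 2
n=2,i=4: even sum, res = 2+8 = 10
n=3,i=2: odd sum, res = 10-2 = 8
n=3,i=3: even sum, res = 8+9 = 17
n=3,i=4: odd sum, res = 17-4 = 13
n=3,i=5: even sum, res = 13+15 = 28

28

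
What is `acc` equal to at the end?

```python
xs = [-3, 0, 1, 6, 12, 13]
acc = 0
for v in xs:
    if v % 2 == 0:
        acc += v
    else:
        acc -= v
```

v=-3: not even, acc = 0-(-3) = 3
v=0: even, acc = 3+0 = 3
v=1: not even, acc = 3-1 = 2
v=6: even, acc = 2+6 = 8
v=12: even, acc = 8+12 = 20
v=13: not even, acc = 20-13 = 7

7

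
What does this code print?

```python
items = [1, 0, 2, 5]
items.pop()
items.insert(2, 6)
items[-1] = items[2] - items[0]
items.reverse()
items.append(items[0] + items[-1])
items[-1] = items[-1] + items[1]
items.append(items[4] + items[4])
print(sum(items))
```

pop() removes 5 → [1, 0, 2]
insert 6 at 2 → [1, 0, 6, 2]
items[-1] = items[2]-items[0] = 6-1 = 5 → [1, 0, 6, 5]
reverse → [5, 6, 0, 1]
append items[0]+items[-1] = 5+1 = 6 → [5, 6, 0, 1, 6]
items[-1] = items[-1]+items[1] = 6+6 = 12 → [5, 6, 0, 1, 12]
append items[4]+items[4] = 12+12 = 24 → [5, 6, 0, 1, 12, 24]
sum = 48

48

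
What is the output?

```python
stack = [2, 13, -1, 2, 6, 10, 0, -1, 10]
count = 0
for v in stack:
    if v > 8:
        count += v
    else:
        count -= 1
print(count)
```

27

v=2: not >8, count = 0-1 = -1
v=13: >8, count = (-1)+13 = 12
v=-1: not >8, count = 12-1 = 11
v=2: not >8, count = 11-1 = 10
v=6: not >8, count = 10-1 = 9
v=10: >8, count = 9+10 = 19
v=0: not >8, count = 19-1 = 18
v=-1: not >8, count = 18-1 = 17
v=10: >8, count = 17+10 = 27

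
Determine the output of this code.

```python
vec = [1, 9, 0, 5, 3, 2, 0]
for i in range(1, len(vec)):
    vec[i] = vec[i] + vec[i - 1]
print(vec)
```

[1, 10, 10, 15, 18, 20, 20]

i=1: vec[1] = 9+1 = 10 → [1, 10, 0, 5, 3, 2, 0]
i=2: vec[2] = 0+10 = 10 → [1, 10, 10, 5, 3, 2, 0]
i=3: vec[3] = 5+10 = 15 → [1, 10, 10, 15, 3, 2, 0]
i=4: vec[4] = 3+15 = 18 → [1, 10, 10, 15, 18, 2, 0]
i=5: vec[5] = 2+18 = 20 → [1, 10, 10, 15, 18, 20, 0]
i=6: vec[6] = 0+20 = 20 → [1, 10, 10, 15, 18, 20, 20]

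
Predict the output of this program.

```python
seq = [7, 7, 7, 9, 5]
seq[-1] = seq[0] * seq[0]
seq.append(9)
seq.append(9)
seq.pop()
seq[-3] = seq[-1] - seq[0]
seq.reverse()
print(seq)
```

[9, 49, 2, 7, 7, 7]

seq[-1] = seq[0]*seq[0] = 7*7 = 49 → [7, 7, 7, 9, 49]
append 9 → [7, 7, 7, 9, 49, 9]
append 9 → [7, 7, 7, 9, 49, 9, 9]
pop() removes 9 → [7, 7, 7, 9, 49, 9]
seq[-3] = seq[-1]-seq[0] = 9-7 = 2 → [7, 7, 7, 2, 49, 9]
reverse → [9, 49, 2, 7, 7, 7]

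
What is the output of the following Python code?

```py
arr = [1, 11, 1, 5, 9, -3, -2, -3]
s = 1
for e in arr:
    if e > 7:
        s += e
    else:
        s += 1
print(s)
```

27

e=1: not >7, s = 1+1 = 2
e=11: >7, s = 2+11 = 13
e=1: not >7, s = 13+1 = 14
e=5: not >7, s = 14+1 = 15
e=9: >7, s = 15+9 = 24
e=-3: not >7, s = 24+1 = 25
e=-2: not >7, s = 25+1 = 26
e=-3: not >7, s = 26+1 = 27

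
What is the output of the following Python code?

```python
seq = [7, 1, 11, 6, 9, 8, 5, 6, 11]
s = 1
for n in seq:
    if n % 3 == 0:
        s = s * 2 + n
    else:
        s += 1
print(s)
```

n=7: not %3==0, s = 1+1 = 2
n=1: not %3==0, s = 2+1 = 3
n=11: not %3==0, s = 3+1 = 4
n=6: %3==0, s = 4*2+6 = 14
n=9: %3==0, s = 14*2+9 = 37
n=8: not %3==0, s = 37+1 = 38
n=5: not %3==0, s = 38+1 = 39
n=6: %3==0, s = 39*2+6 = 84
n=11: not %3==0, s = 84+1 = 85

85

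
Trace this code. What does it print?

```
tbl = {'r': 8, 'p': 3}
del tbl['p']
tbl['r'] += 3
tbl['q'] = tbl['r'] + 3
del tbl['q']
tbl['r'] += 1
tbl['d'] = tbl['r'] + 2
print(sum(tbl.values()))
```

del 'p' → {'r': 8}
tbl['r'] = 8+3 = 11 → {'r': 11}
tbl['q'] = tbl['r']+3 = 14 → {'r': 11, 'q': 14}
del 'q' → {'r': 11}
tbl['r'] = 11+1 = 12 → {'r': 12}
tbl['d'] = tbl['r']+2 = 14 → {'r': 12, 'd': 14}
sum of values = 26

26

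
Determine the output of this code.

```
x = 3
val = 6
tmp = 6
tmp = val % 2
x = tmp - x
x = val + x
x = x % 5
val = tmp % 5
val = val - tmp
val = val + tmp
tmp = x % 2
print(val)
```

0

tmp = 6%2 = 0
x = 0-3 = -3
x = 6+(-3) = 3
x = 3%5 = 3
val = 0%5 = 0
val = 0-0 = 0
val = 0+0 = 0
tmp = 3%2 = 1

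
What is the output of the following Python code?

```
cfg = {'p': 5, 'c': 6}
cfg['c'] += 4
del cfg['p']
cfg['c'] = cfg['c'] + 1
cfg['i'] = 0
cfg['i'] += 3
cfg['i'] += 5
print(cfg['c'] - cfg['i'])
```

cfg['c'] = 6+4 = 10 → {'p': 5, 'c': 10}
del 'p' → {'c': 10}
cfg['c'] = cfg['c']+1 = 11 → {'c': 11}
cfg['i'] = 0 → {'c': 11, 'i': 0}
cfg['i'] = 0+3 = 3 → {'c': 11, 'i': 3}
cfg['i'] = 3+5 = 8 → {'c': 11, 'i': 8}
cfg['c']-cfg['i'] = 11-8 = 3

3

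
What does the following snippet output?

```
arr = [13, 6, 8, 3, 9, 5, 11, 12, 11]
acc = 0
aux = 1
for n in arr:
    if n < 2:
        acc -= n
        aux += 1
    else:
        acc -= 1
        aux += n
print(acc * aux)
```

n=13: not <2, acc = 0-1 = -1; aux=14
n=6: not <2, acc = (-1)-1 = -2; aux=20
n=8: not <2, acc = (-2)-1 = -3; aux=28
n=3: not <2, acc = (-3)-1 = -4; aux=31
n=9: not <2, acc = (-4)-1 = -5; aux=40
n=5: not <2, acc = (-5)-1 = -6; aux=45
n=11: not <2, acc = (-6)-1 = -7; aux=56
n=12: not <2, acc = (-7)-1 = -8; aux=68
n=11: not <2, acc = (-8)-1 = -9; aux=79
acc*aux = (-9)*79 = -711

-711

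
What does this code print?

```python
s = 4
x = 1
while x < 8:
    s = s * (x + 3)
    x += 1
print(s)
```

2419200

x=1: s = 4*4 = 16
x=2: s = 16*5 = 80
x=3: s = 80*6 = 480
x=4: s = 480*7 = 3360
x=5: s = 3360*8 = 26880
x=6: s = 26880*9 = 241920
x=7: s = 241920*10 = 2419200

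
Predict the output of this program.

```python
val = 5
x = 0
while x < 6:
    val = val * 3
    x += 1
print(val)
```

x=0: val = 5*3 = 15
x=1: val = 15*3 = 45
x=2: val = 45*3 = 135
x=3: val = 135*3 = 405
x=4: val = 405*3 = 1215
x=5: val = 1215*3 = 3645

3645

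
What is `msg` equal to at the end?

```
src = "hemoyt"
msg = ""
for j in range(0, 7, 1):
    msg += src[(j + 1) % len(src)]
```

j=0: add src[1]='e' → 'e'
j=1: add src[2]='m' → 'em'
j=2: add src[3]='o' → 'emo'
j=3: add src[4]='y' → 'emoy'
j=4: add src[5]='t' → 'emoyt'
j=5: add src[0]='h' → 'emoyth'
j=6: add src[1]='e' → 'emoythe'

'emoythe'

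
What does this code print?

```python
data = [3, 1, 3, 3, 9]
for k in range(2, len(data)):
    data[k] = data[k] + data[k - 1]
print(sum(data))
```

k=2: data[2] = 3+1 = 4 → [3, 1, 4, 3, 9]
k=3: data[3] = 3+4 = 7 → [3, 1, 4, 7, 9]
k=4: data[4] = 9+7 = 16 → [3, 1, 4, 7, 16]
sum = 31

31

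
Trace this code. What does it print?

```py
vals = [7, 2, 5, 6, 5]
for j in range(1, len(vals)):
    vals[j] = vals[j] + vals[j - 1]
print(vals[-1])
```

j=1: vals[1] = 2+7 = 9 → [7, 9, 5, 6, 5]
j=2: vals[2] = 5+9 = 14 → [7, 9, 14, 6, 5]
j=3: vals[3] = 6+14 = 20 → [7, 9, 14, 20, 5]
j=4: vals[4] = 5+20 = 25 → [7, 9, 14, 20, 25]

25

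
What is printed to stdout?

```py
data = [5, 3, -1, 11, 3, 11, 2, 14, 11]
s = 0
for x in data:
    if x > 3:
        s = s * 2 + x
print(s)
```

251

x=5: >3, s = 0*2+5 = 5
x=3: not >3
x=-1: not >3
x=11: >3, s = 5*2+11 = 21
x=3: not >3
x=11: >3, s = 21*2+11 = 53
x=2: not >3
x=14: >3, s = 53*2+14 = 120
x=11: >3, s = 120*2+11 = 251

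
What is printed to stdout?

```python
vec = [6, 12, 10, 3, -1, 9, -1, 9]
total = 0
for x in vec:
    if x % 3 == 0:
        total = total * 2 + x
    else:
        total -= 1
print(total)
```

217

x=6: %3==0, total = 0*2+6 = 6
x=12: %3==0, total = 6*2+12 = 24
x=10: not %3==0, total = 24-1 = 23
x=3: %3==0, total = 23*2+3 = 49
x=-1: not %3==0, total = 49-1 = 48
x=9: %3==0, total = 48*2+9 = 105
x=-1: not %3==0, total = 105-1 = 104
x=9: %3==0, total = 104*2+9 = 217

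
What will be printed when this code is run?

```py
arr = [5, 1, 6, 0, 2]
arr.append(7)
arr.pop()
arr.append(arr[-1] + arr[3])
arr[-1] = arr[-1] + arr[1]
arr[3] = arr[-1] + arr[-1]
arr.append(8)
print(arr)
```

[5, 1, 6, 6, 2, 3, 8]

append 7 → [5, 1, 6, 0, 2, 7]
pop() removes 7 → [5, 1, 6, 0, 2]
append arr[-1]+arr[3] = 2+0 = 2 → [5, 1, 6, 0, 2, 2]
arr[-1] = arr[-1]+arr[1] = 2+1 = 3 → [5, 1, 6, 0, 2, 3]
arr[3] = arr[-1]+arr[-1] = 3+3 = 6 → [5, 1, 6, 6, 2, 3]
append 8 → [5, 1, 6, 6, 2, 3, 8]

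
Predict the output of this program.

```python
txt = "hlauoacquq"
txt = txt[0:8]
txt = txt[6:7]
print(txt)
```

c

slice [0:8] → 'hlauoacq'
slice [6:7] → 'c'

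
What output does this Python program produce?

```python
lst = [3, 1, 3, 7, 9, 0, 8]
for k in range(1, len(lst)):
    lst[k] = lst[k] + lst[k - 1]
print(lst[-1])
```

k=1: lst[1] = 1+3 = 4 → [3, 4, 3, 7, 9, 0, 8]
k=2: lst[2] = 3+4 = 7 → [3, 4, 7, 7, 9, 0, 8]
k=3: lst[3] = 7+7 = 14 → [3, 4, 7, 14, 9, 0, 8]
k=4: lst[4] = 9+14 = 23 → [3, 4, 7, 14, 23, 0, 8]
k=5: lst[5] = 0+23 = 23 → [3, 4, 7, 14, 23, 23, 8]
k=6: lst[6] = 8+23 = 31 → [3, 4, 7, 14, 23, 23, 31]

31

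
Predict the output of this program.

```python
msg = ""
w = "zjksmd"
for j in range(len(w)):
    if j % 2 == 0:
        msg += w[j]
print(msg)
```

zkm

j=0: add 'z' → 'z'
j=1: skip
j=2: add 'k' → 'zk'
j=3: skip
j=4: add 'm' → 'zkm'
j=5: skip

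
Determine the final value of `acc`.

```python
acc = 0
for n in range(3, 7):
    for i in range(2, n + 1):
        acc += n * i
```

241

n=3,i=2: acc = 0+6 = 6
n=3,i=3: acc = 6+9 = 15
n=4,i=2: acc = 15+8 = 23
n=4,i=3: acc = 23+12 = 35
n=4,i=4: acc = 35+16 = 51
n=5,i=2: acc = 51+10 = 61
n=5,i=3: acc = 61+15 = 76
n=5,i=4: acc = 76+20 = 96
n=5,i=5: acc = 96+25 = 121
n=6,i=2: acc = 121+12 = 133
n=6,i=3: acc = 133+18 = 151
n=6,i=4: acc = 151+24 = 175
n=6,i=5: acc = 175+30 = 205
n=6,i=6: acc = 205+36 = 241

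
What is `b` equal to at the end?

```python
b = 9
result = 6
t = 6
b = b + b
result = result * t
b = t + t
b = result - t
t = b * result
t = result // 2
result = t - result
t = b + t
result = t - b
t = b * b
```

b = 9+9 = 18
result = 6*6 = 36
b = 6+6 = 12
b = 36-6 = 30
t = 30*36 = 1080
t = 36//2 = 18
result = 18-36 = -18
t = 30+18 = 48
result = 48-30 = 18
t = 30*30 = 900

30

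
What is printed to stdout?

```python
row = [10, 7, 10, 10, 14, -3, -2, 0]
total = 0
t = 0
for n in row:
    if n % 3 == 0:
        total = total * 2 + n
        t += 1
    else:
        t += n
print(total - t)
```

-57

n=10: not %3==0; t=10
n=7: not %3==0; t=17
n=10: not %3==0; t=27
n=10: not %3==0; t=37
n=14: not %3==0; t=51
n=-3: %3==0, total = 0*2+(-3) = -3; t=52
n=-2: not %3==0; t=50
n=0: %3==0, total = (-3)*2+0 = -6; t=51
total-t = (-6)-51 = -57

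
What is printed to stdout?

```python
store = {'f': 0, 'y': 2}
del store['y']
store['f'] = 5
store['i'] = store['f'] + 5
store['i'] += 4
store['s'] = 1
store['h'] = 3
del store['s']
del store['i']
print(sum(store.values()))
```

del 'y' → {'f': 0}
store['f'] = 5 → {'f': 5}
store['i'] = store['f']+5 = 10 → {'f': 5, 'i': 10}
store['i'] = 10+4 = 14 → {'f': 5, 'i': 14}
store['s'] = 1 → {'f': 5, 'i': 14, 's': 1}
store['h'] = 3 → {'f': 5, 'i': 14, 's': 1, 'h': 3}
del 's' → {'f': 5, 'i': 14, 'h': 3}
del 'i' → {'f': 5, 'h': 3}
sum of values = 8

8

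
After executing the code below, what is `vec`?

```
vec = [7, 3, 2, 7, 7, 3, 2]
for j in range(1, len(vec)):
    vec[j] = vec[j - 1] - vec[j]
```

[7, 4, 2, -5, -12, -15, -17]

j=1: vec[1] = 7-3 = 4 → [7, 4, 2, 7, 7, 3, 2]
j=2: vec[2] = 4-2 = 2 → [7, 4, 2, 7, 7, 3, 2]
j=3: vec[3] = 2-7 = -5 → [7, 4, 2, -5, 7, 3, 2]
j=4: vec[4] = (-5)-7 = -12 → [7, 4, 2, -5, -12, 3, 2]
j=5: vec[5] = (-12)-3 = -15 → [7, 4, 2, -5, -12, -15, 2]
j=6: vec[6] = (-15)-2 = -17 → [7, 4, 2, -5, -12, -15, -17]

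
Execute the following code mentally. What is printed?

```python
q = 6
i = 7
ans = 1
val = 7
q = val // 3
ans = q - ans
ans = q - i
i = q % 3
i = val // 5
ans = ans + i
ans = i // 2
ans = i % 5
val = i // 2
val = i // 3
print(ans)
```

q = 7//3 = 2
ans = 2-1 = 1
ans = 2-7 = -5
i = 2%3 = 2
i = 7//5 = 1
ans = (-5)+1 = -4
ans = 1//2 = 0
ans = 1%5 = 1
val = 1//2 = 0
val = 1//3 = 0

1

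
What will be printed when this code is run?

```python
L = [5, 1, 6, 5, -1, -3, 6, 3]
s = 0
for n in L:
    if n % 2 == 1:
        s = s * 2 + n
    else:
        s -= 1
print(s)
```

191

n=5: odd, s = 0*2+5 = 5
n=1: odd, s = 5*2+1 = 11
n=6: not odd, s = 11-1 = 10
n=5: odd, s = 10*2+5 = 25
n=-1: odd, s = 25*2+(-1) = 49
n=-3: odd, s = 49*2+(-3) = 95
n=6: not odd, s = 95-1 = 94
n=3: odd, s = 94*2+3 = 191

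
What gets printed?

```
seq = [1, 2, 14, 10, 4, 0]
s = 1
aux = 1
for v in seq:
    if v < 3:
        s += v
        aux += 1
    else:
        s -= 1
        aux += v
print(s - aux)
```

-31

v=1: <3, s = 1+1 = 2; aux=2
v=2: <3, s = 2+2 = 4; aux=3
v=14: not <3, s = 4-1 = 3; aux=17
v=10: not <3, s = 3-1 = 2; aux=27
v=4: not <3, s = 2-1 = 1; aux=31
v=0: <3, s = 1+0 = 1; aux=32
s-aux = 1-32 = -31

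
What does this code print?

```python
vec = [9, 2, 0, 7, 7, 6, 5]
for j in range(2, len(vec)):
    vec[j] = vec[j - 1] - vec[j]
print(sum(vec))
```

j=2: vec[2] = 2-0 = 2 → [9, 2, 2, 7, 7, 6, 5]
j=3: vec[3] = 2-7 = -5 → [9, 2, 2, -5, 7, 6, 5]
j=4: vec[4] = (-5)-7 = -12 → [9, 2, 2, -5, -12, 6, 5]
j=5: vec[5] = (-12)-6 = -18 → [9, 2, 2, -5, -12, -18, 5]
j=6: vec[6] = (-18)-5 = -23 → [9, 2, 2, -5, -12, -18, -23]
sum = -45

-45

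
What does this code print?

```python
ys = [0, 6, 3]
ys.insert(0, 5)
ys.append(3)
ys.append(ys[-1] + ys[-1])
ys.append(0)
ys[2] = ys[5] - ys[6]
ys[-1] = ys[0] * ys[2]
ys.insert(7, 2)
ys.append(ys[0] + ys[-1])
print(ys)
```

insert 5 at 0 → [5, 0, 6, 3]
append 3 → [5, 0, 6, 3, 3]
append ys[-1]+ys[-1] = 3+3 = 6 → [5, 0, 6, 3, 3, 6]
append 0 → [5, 0, 6, 3, 3, 6, 0]
ys[2] = ys[5]-ys[6] = 6-0 = 6 → [5, 0, 6, 3, 3, 6, 0]
ys[-1] = ys[0]*ys[2] = 5*6 = 30 → [5, 0, 6, 3, 3, 6, 30]
insert 2 at 7 → [5, 0, 6, 3, 3, 6, 30, 2]
append ys[0]+ys[-1] = 5+2 = 7 → [5, 0, 6, 3, 3, 6, 30, 2, 7]

[5, 0, 6, 3, 3, 6, 30, 2, 7]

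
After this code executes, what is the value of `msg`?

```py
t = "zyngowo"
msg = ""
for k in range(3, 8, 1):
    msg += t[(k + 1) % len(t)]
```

k=3: add t[4]='o' → 'o'
k=4: add t[5]='w' → 'ow'
k=5: add t[6]='o' → 'owo'
k=6: add t[0]='z' → 'owoz'
k=7: add t[1]='y' → 'owozy'

'owozy'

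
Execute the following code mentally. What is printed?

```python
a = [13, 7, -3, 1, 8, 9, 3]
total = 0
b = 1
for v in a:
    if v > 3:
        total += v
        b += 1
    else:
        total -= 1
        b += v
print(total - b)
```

28

v=13: >3, total = 0+13 = 13; b=2
v=7: >3, total = 13+7 = 20; b=3
v=-3: not >3, total = 20-1 = 19; b=0
v=1: not >3, total = 19-1 = 18; b=1
v=8: >3, total = 18+8 = 26; b=2
v=9: >3, total = 26+9 = 35; b=3
v=3: not >3, total = 35-1 = 34; b=6
total-b = 34-6 = 28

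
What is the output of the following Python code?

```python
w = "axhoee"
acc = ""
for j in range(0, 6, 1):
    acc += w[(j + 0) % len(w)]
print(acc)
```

axhoee

j=0: add w[0]='a' → 'a'
j=1: add w[1]='x' → 'ax'
j=2: add w[2]='h' → 'axh'
j=3: add w[3]='o' → 'axho'
j=4: add w[4]='e' → 'axhoe'
j=5: add w[5]='e' → 'axhoee'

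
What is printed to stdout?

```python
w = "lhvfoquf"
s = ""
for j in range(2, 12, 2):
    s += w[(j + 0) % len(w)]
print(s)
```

voulv

j=2: add w[2]='v' → 'v'
j=4: add w[4]='o' → 'vo'
j=6: add w[6]='u' → 'vou'
j=8: add w[0]='l' → 'voul'
j=10: add w[2]='v' → 'voulv'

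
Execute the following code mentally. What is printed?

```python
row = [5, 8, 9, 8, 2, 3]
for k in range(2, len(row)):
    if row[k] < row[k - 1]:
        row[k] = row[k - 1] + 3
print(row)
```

[5, 8, 9, 12, 15, 18]

k=2: 9>=8, unchanged → [5, 8, 9, 8, 2, 3]
k=3: 8<9, row[3] = 9+3 = 12 → [5, 8, 9, 12, 2, 3]
k=4: 2<12, row[4] = 12+3 = 15 → [5, 8, 9, 12, 15, 3]
k=5: 3<15, row[5] = 15+3 = 18 → [5, 8, 9, 12, 15, 18]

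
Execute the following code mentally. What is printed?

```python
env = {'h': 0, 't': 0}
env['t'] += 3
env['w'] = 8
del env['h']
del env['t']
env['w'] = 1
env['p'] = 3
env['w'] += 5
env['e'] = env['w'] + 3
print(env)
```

{'w': 6, 'p': 3, 'e': 9}

env['t'] = 0+3 = 3 → {'h': 0, 't': 3}
env['w'] = 8 → {'h': 0, 't': 3, 'w': 8}
del 'h' → {'t': 3, 'w': 8}
del 't' → {'w': 8}
env['w'] = 1 → {'w': 1}
env['p'] = 3 → {'w': 1, 'p': 3}
env['w'] = 1+5 = 6 → {'w': 6, 'p': 3}
env['e'] = env['w']+3 = 9 → {'w': 6, 'p': 3, 'e': 9}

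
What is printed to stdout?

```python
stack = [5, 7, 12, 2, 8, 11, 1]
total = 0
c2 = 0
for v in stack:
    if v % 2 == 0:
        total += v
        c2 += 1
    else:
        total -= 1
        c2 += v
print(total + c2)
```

v=5: not even, total = 0-1 = -1; c2=5
v=7: not even, total = (-1)-1 = -2; c2=12
v=12: even, total = (-2)+12 = 10; c2=13
v=2: even, total = 10+2 = 12; c2=14
v=8: even, total = 12+8 = 20; c2=15
v=11: not even, total = 20-1 = 19; c2=26
v=1: not even, total = 19-1 = 18; c2=27
total+c2 = 18+27 = 45

45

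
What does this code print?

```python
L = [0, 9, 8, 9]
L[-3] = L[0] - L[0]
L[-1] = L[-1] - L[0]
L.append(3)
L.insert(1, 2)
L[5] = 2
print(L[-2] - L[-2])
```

0

L[-3] = L[0]-L[0] = 0-0 = 0 → [0, 0, 8, 9]
L[-1] = L[-1]-L[0] = 9-0 = 9 → [0, 0, 8, 9]
append 3 → [0, 0, 8, 9, 3]
insert 2 at 1 → [0, 2, 0, 8, 9, 3]
L[5] = 2 → [0, 2, 0, 8, 9, 2]
L[-2]-L[-2] = 9-9 = 0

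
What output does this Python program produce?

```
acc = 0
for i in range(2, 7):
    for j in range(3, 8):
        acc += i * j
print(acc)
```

i=2,j=3: acc = 0+6 = 6
i=2,j=4: acc = 6+8 = 14
i=2,j=5: acc = 14+10 = 24
i=2,j=6: acc = 24+12 = 36
i=2,j=7: acc = 36+14 = 50
i=3,j=3: acc = 50+9 = 59
i=3,j=4: acc = 59+12 = 71
i=3,j=5: acc = 71+15 = 86
i=3,j=6: acc = 86+18 = 104
i=3,j=7: acc = 104+21 = 125
i=4,j=3: acc = 125+12 = 137
i=4,j=4: acc = 137+16 = 153
i=4,j=5: acc = 153+20 = 173
i=4,j=6: acc = 173+24 = 197
i=4,j=7: acc = 197+28 = 225
i=5,j=3: acc = 225+15 = 240
i=5,j=4: acc = 240+20 = 260
i=5,j=5: acc = 260+25 = 285
i=5,j=6: acc = 285+30 = 315
i=5,j=7: acc = 315+35 = 350
i=6,j=3: acc = 350+18 = 368
i=6,j=4: acc = 368+24 = 392
i=6,j=5: acc = 392+30 = 422
i=6,j=6: acc = 422+36 = 458
i=6,j=7: acc = 458+42 = 500

500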